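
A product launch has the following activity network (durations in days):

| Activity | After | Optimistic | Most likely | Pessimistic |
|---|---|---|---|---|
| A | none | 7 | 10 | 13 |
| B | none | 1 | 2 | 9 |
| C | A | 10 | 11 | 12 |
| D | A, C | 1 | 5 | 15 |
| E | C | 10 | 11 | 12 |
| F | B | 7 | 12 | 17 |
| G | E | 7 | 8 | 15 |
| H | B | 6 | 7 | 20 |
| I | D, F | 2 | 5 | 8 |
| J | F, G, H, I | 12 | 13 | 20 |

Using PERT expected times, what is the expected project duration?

te_A = (7 + 4·10 + 13)/6 = 60/6 = 10
te_B = (1 + 4·2 + 9)/6 = 18/6 = 3
te_C = (10 + 4·11 + 12)/6 = 66/6 = 11
te_D = (1 + 4·5 + 15)/6 = 36/6 = 6
te_E = (10 + 4·11 + 12)/6 = 66/6 = 11
te_F = (7 + 4·12 + 17)/6 = 72/6 = 12
te_G = (7 + 4·8 + 15)/6 = 54/6 = 9
te_H = (6 + 4·7 + 20)/6 = 54/6 = 9
te_I = (2 + 4·5 + 8)/6 = 30/6 = 5
te_J = (12 + 4·13 + 20)/6 = 84/6 = 14

Forward pass:
ES_A = 0; EF_A = 10
ES_B = 0; EF_B = 3
ES_C = 10; EF_C = 10+11 = 21
ES_D = max(EF_A=10, EF_C=21) = 21; EF_D = 21+6 = 27
ES_E = 21; EF_E = 21+11 = 32
ES_F = 3; EF_F = 3+12 = 15
ES_G = 32; EF_G = 32+9 = 41
ES_H = 3; EF_H = 3+9 = 12
ES_I = max(EF_D=27, EF_F=15) = 27; EF_I = 27+5 = 32
ES_J = max(EF_F=15, EF_G=41, EF_H=12, EF_I=32) = 41; EF_J = 41+14 = 55
Expected project duration μ = 55 days. Critical path: A → C → E → G → J.

55 days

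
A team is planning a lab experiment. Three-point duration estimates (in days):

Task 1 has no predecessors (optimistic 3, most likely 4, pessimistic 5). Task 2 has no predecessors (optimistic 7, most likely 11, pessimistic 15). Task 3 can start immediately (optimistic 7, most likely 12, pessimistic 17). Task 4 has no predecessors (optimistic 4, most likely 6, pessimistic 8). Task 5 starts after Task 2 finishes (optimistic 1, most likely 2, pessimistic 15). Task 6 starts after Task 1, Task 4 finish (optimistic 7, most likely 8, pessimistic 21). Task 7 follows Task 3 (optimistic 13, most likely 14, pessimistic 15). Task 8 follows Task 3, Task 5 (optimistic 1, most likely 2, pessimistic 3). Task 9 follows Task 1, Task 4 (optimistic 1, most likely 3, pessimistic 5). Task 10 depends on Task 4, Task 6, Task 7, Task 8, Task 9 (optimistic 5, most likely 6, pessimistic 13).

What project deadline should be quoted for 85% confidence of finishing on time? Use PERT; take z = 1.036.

te_Task 1 = (3 + 4·4 + 5)/6 = 24/6 = 4; σ²_Task 1 = ((5−3)/6)² = 0.111
te_Task 2 = (7 + 4·11 + 15)/6 = 66/6 = 11; σ²_Task 2 = ((15−7)/6)² = 1.778
te_Task 3 = (7 + 4·12 + 17)/6 = 72/6 = 12; σ²_Task 3 = ((17−7)/6)² = 2.778
te_Task 4 = (4 + 4·6 + 8)/6 = 36/6 = 6; σ²_Task 4 = ((8−4)/6)² = 0.444
te_Task 5 = (1 + 4·2 + 15)/6 = 24/6 = 4; σ²_Task 5 = ((15−1)/6)² = 5.444
te_Task 6 = (7 + 4·8 + 21)/6 = 60/6 = 10; σ²_Task 6 = ((21−7)/6)² = 5.444
te_Task 7 = (13 + 4·14 + 15)/6 = 84/6 = 14; σ²_Task 7 = ((15−13)/6)² = 0.111
te_Task 8 = (1 + 4·2 + 3)/6 = 12/6 = 2; σ²_Task 8 = ((3−1)/6)² = 0.111
te_Task 9 = (1 + 4·3 + 5)/6 = 18/6 = 3; σ²_Task 9 = ((5−1)/6)² = 0.444
te_Task 10 = (5 + 4·6 + 13)/6 = 42/6 = 7; σ²_Task 10 = ((13−5)/6)² = 1.778

Forward pass:
ES_Task 1 = 0; EF_Task 1 = 4
ES_Task 2 = 0; EF_Task 2 = 11
ES_Task 3 = 0; EF_Task 3 = 12
ES_Task 4 = 0; EF_Task 4 = 6
ES_Task 5 = 11; EF_Task 5 = 11+4 = 15
ES_Task 6 = max(EF_Task 1=4, EF_Task 4=6) = 6; EF_Task 6 = 6+10 = 16
ES_Task 7 = 12; EF_Task 7 = 12+14 = 26
ES_Task 8 = max(EF_Task 3=12, EF_Task 5=15) = 15; EF_Task 8 = 15+2 = 17
ES_Task 9 = max(EF_Task 1=4, EF_Task 4=6) = 6; EF_Task 9 = 6+3 = 9
ES_Task 10 = max(EF_Task 4=6, EF_Task 6=16, EF_Task 7=26, EF_Task 8=17, EF_Task 9=9) = 26; EF_Task 10 = 26+7 = 33
Expected project duration μ = 33 days. Critical path: Task 3 → Task 7 → Task 10.

Variance along critical path = 2.778 + 0.111 + 1.778 = 4.667; σ = 2.160 days.
D = μ + z·σ = 33 + 1.036·2.160 = 35.2 days

35.2 days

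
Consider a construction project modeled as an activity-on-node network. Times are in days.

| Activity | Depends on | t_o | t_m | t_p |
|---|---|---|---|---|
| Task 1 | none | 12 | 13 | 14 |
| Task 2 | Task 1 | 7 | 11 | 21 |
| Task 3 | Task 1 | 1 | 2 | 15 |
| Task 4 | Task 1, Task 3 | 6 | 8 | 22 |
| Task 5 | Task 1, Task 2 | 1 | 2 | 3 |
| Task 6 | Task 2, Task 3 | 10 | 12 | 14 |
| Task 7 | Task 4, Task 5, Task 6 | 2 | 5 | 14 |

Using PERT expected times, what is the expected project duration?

te_Task 1 = (12 + 4·13 + 14)/6 = 78/6 = 13
te_Task 2 = (7 + 4·11 + 21)/6 = 72/6 = 12
te_Task 3 = (1 + 4·2 + 15)/6 = 24/6 = 4
te_Task 4 = (6 + 4·8 + 22)/6 = 60/6 = 10
te_Task 5 = (1 + 4·2 + 3)/6 = 12/6 = 2
te_Task 6 = (10 + 4·12 + 14)/6 = 72/6 = 12
te_Task 7 = (2 + 4·5 + 14)/6 = 36/6 = 6

Forward pass:
ES_Task 1 = 0; EF_Task 1 = 13
ES_Task 2 = 13; EF_Task 2 = 13+12 = 25
ES_Task 3 = 13; EF_Task 3 = 13+4 = 17
ES_Task 4 = max(EF_Task 1=13, EF_Task 3=17) = 17; EF_Task 4 = 17+10 = 27
ES_Task 5 = max(EF_Task 1=13, EF_Task 2=25) = 25; EF_Task 5 = 25+2 = 27
ES_Task 6 = max(EF_Task 2=25, EF_Task 3=17) = 25; EF_Task 6 = 25+12 = 37
ES_Task 7 = max(EF_Task 4=27, EF_Task 5=27, EF_Task 6=37) = 37; EF_Task 7 = 37+6 = 43
Expected project duration μ = 43 days. Critical path: Task 1 → Task 2 → Task 6 → Task 7.

43 days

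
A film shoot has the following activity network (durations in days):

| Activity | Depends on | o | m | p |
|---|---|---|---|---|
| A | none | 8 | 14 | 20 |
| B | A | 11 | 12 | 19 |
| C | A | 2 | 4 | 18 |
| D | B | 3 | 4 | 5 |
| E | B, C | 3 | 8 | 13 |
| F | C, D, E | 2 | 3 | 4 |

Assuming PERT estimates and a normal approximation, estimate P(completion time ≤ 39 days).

0.633

te_A = (8 + 4·14 + 20)/6 = 84/6 = 14; σ²_A = ((20−8)/6)² = 4.000
te_B = (11 + 4·12 + 19)/6 = 78/6 = 13; σ²_B = ((19−11)/6)² = 1.778
te_C = (2 + 4·4 + 18)/6 = 36/6 = 6; σ²_C = ((18−2)/6)² = 7.111
te_D = (3 + 4·4 + 5)/6 = 24/6 = 4; σ²_D = ((5−3)/6)² = 0.111
te_E = (3 + 4·8 + 13)/6 = 48/6 = 8; σ²_E = ((13−3)/6)² = 2.778
te_F = (2 + 4·3 + 4)/6 = 18/6 = 3; σ²_F = ((4−2)/6)² = 0.111

Forward pass:
ES_A = 0; EF_A = 14
ES_B = 14; EF_B = 14+13 = 27
ES_C = 14; EF_C = 14+6 = 20
ES_D = 27; EF_D = 27+4 = 31
ES_E = max(EF_B=27, EF_C=20) = 27; EF_E = 27+8 = 35
ES_F = max(EF_C=20, EF_D=31, EF_E=35) = 35; EF_F = 35+3 = 38
Expected project duration μ = 38 days. Critical path: A → B → E → F.

Variance along critical path = 4.000 + 1.778 + 2.778 + 0.111 = 8.667; σ = √8.667 = 2.944 days.
Z = (39 − 38) / 2.944 = 0.340
P(T ≤ 39) = Φ(0.340) ≈ 0.633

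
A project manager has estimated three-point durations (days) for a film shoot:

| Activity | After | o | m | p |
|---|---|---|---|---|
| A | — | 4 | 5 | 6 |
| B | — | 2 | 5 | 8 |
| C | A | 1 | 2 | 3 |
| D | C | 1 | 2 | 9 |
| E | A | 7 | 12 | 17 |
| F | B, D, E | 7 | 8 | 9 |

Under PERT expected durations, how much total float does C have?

7 days

te_A = (4 + 4·5 + 6)/6 = 30/6 = 5
te_B = (2 + 4·5 + 8)/6 = 30/6 = 5
te_C = (1 + 4·2 + 3)/6 = 12/6 = 2
te_D = (1 + 4·2 + 9)/6 = 18/6 = 3
te_E = (7 + 4·12 + 17)/6 = 72/6 = 12
te_F = (7 + 4·8 + 9)/6 = 48/6 = 8

Forward pass:
ES_A = 0; EF_A = 5
ES_B = 0; EF_B = 5
ES_C = 5; EF_C = 5+2 = 7
ES_D = 7; EF_D = 7+3 = 10
ES_E = 5; EF_E = 5+12 = 17
ES_F = max(EF_B=5, EF_D=10, EF_E=17) = 17; EF_F = 17+8 = 25
Expected project duration μ = 25 days. Critical path: A → E → F.

Backward pass:
LF_F = 25; LS_F = 25−8 = 17
LF_E = LS_F = 17; LS_E = 17−12 = 5
LF_D = LS_F = 17; LS_D = 17−3 = 14
LF_C = LS_D = 14; LS_C = 14−2 = 12
LF_B = LS_F = 17; LS_B = 17−5 = 12
LF_A = min(LS_C=12, LS_E=5) = 5; LS_A = 5−5 = 0
Slack_C = LS_C − ES_C = 12 − 5 = 7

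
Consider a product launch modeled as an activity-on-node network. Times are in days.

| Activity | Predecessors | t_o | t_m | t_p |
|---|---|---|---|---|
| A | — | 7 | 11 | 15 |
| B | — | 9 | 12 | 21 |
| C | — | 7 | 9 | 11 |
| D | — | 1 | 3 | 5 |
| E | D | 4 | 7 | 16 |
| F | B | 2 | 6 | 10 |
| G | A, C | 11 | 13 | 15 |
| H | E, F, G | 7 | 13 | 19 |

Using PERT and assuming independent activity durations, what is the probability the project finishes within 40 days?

te_A = (7 + 4·11 + 15)/6 = 66/6 = 11; σ²_A = ((15−7)/6)² = 1.778
te_B = (9 + 4·12 + 21)/6 = 78/6 = 13; σ²_B = ((21−9)/6)² = 4.000
te_C = (7 + 4·9 + 11)/6 = 54/6 = 9; σ²_C = ((11−7)/6)² = 0.444
te_D = (1 + 4·3 + 5)/6 = 18/6 = 3; σ²_D = ((5−1)/6)² = 0.444
te_E = (4 + 4·7 + 16)/6 = 48/6 = 8; σ²_E = ((16−4)/6)² = 4.000
te_F = (2 + 4·6 + 10)/6 = 36/6 = 6; σ²_F = ((10−2)/6)² = 1.778
te_G = (11 + 4·13 + 15)/6 = 78/6 = 13; σ²_G = ((15−11)/6)² = 0.444
te_H = (7 + 4·13 + 19)/6 = 78/6 = 13; σ²_H = ((19−7)/6)² = 4.000

Forward pass:
ES_A = 0; EF_A = 11
ES_B = 0; EF_B = 13
ES_C = 0; EF_C = 9
ES_D = 0; EF_D = 3
ES_E = 3; EF_E = 3+8 = 11
ES_F = 13; EF_F = 13+6 = 19
ES_G = max(EF_A=11, EF_C=9) = 11; EF_G = 11+13 = 24
ES_H = max(EF_E=11, EF_F=19, EF_G=24) = 24; EF_H = 24+13 = 37
Expected project duration μ = 37 days. Critical path: A → G → H.

Variance along critical path = 1.778 + 0.444 + 4.000 = 6.222; σ = √6.222 = 2.494 days.
Z = (40 − 37) / 2.494 = 1.203
P(T ≤ 40) = Φ(1.203) ≈ 0.885

0.885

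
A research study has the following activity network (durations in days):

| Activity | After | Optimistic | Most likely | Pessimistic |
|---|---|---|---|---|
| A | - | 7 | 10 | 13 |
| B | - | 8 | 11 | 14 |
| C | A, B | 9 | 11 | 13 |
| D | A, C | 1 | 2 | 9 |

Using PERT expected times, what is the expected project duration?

25 days

te_A = (7 + 4·10 + 13)/6 = 60/6 = 10
te_B = (8 + 4·11 + 14)/6 = 66/6 = 11
te_C = (9 + 4·11 + 13)/6 = 66/6 = 11
te_D = (1 + 4·2 + 9)/6 = 18/6 = 3

Forward pass:
ES_A = 0; EF_A = 10
ES_B = 0; EF_B = 11
ES_C = max(EF_A=10, EF_B=11) = 11; EF_C = 11+11 = 22
ES_D = max(EF_A=10, EF_C=22) = 22; EF_D = 22+3 = 25
Expected project duration μ = 25 days. Critical path: B → C → D.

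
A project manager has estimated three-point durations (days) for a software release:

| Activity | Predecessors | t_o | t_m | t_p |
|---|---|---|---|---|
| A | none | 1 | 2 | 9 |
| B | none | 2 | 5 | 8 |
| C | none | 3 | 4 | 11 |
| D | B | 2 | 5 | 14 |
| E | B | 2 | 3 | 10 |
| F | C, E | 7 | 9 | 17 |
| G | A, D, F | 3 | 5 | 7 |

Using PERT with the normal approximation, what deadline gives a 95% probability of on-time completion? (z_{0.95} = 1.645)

28.0 days

te_A = (1 + 4·2 + 9)/6 = 18/6 = 3; σ²_A = ((9−1)/6)² = 1.778
te_B = (2 + 4·5 + 8)/6 = 30/6 = 5; σ²_B = ((8−2)/6)² = 1.000
te_C = (3 + 4·4 + 11)/6 = 30/6 = 5; σ²_C = ((11−3)/6)² = 1.778
te_D = (2 + 4·5 + 14)/6 = 36/6 = 6; σ²_D = ((14−2)/6)² = 4.000
te_E = (2 + 4·3 + 10)/6 = 24/6 = 4; σ²_E = ((10−2)/6)² = 1.778
te_F = (7 + 4·9 + 17)/6 = 60/6 = 10; σ²_F = ((17−7)/6)² = 2.778
te_G = (3 + 4·5 + 7)/6 = 30/6 = 5; σ²_G = ((7−3)/6)² = 0.444

Forward pass:
ES_A = 0; EF_A = 3
ES_B = 0; EF_B = 5
ES_C = 0; EF_C = 5
ES_D = 5; EF_D = 5+6 = 11
ES_E = 5; EF_E = 5+4 = 9
ES_F = max(EF_C=5, EF_E=9) = 9; EF_F = 9+10 = 19
ES_G = max(EF_A=3, EF_D=11, EF_F=19) = 19; EF_G = 19+5 = 24
Expected project duration μ = 24 days. Critical path: B → E → F → G.

Variance along critical path = 1.000 + 1.778 + 2.778 + 0.444 = 6.000; σ = 2.449 days.
D = μ + z·σ = 24 + 1.645·2.449 = 28.0 days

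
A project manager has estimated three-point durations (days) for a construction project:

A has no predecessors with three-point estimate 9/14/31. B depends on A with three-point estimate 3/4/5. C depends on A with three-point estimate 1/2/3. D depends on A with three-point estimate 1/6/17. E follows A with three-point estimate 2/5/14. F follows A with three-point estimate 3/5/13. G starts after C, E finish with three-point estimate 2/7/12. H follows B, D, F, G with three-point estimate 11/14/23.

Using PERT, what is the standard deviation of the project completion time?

4.92 days

te_A = (9 + 4·14 + 31)/6 = 96/6 = 16; σ²_A = ((31−9)/6)² = 13.444
te_B = (3 + 4·4 + 5)/6 = 24/6 = 4; σ²_B = ((5−3)/6)² = 0.111
te_C = (1 + 4·2 + 3)/6 = 12/6 = 2; σ²_C = ((3−1)/6)² = 0.111
te_D = (1 + 4·6 + 17)/6 = 42/6 = 7; σ²_D = ((17−1)/6)² = 7.111
te_E = (2 + 4·5 + 14)/6 = 36/6 = 6; σ²_E = ((14−2)/6)² = 4.000
te_F = (3 + 4·5 + 13)/6 = 36/6 = 6; σ²_F = ((13−3)/6)² = 2.778
te_G = (2 + 4·7 + 12)/6 = 42/6 = 7; σ²_G = ((12−2)/6)² = 2.778
te_H = (11 + 4·14 + 23)/6 = 90/6 = 15; σ²_H = ((23−11)/6)² = 4.000

Forward pass:
ES_A = 0; EF_A = 16
ES_B = 16; EF_B = 16+4 = 20
ES_C = 16; EF_C = 16+2 = 18
ES_D = 16; EF_D = 16+7 = 23
ES_E = 16; EF_E = 16+6 = 22
ES_F = 16; EF_F = 16+6 = 22
ES_G = max(EF_C=18, EF_E=22) = 22; EF_G = 22+7 = 29
ES_H = max(EF_B=20, EF_D=23, EF_F=22, EF_G=29) = 29; EF_H = 29+15 = 44
Expected project duration μ = 44 days. Critical path: A → E → G → H.

Variance along critical path = 13.444 + 4.000 + 2.778 + 4.000 = 24.222
σ = √24.222 = 4.922 days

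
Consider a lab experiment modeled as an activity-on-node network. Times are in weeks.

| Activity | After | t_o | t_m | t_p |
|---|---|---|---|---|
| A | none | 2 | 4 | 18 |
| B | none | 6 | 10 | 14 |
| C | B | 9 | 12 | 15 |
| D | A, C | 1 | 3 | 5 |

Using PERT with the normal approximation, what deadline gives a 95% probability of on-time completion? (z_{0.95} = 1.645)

28.0 weeks

te_A = (2 + 4·4 + 18)/6 = 36/6 = 6; σ²_A = ((18−2)/6)² = 7.111
te_B = (6 + 4·10 + 14)/6 = 60/6 = 10; σ²_B = ((14−6)/6)² = 1.778
te_C = (9 + 4·12 + 15)/6 = 72/6 = 12; σ²_C = ((15−9)/6)² = 1.000
te_D = (1 + 4·3 + 5)/6 = 18/6 = 3; σ²_D = ((5−1)/6)² = 0.444

Forward pass:
ES_A = 0; EF_A = 6
ES_B = 0; EF_B = 10
ES_C = 10; EF_C = 10+12 = 22
ES_D = max(EF_A=6, EF_C=22) = 22; EF_D = 22+3 = 25
Expected project duration μ = 25 weeks. Critical path: B → C → D.

Variance along critical path = 1.778 + 1.000 + 0.444 = 3.222; σ = 1.795 weeks.
D = μ + z·σ = 25 + 1.645·1.795 = 28.0 weeks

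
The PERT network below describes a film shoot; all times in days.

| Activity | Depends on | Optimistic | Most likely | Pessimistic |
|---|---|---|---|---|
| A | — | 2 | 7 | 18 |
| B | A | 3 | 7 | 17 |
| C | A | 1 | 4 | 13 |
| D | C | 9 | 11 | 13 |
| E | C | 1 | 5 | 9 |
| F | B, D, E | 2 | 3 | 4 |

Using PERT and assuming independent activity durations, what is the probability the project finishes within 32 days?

te_A = (2 + 4·7 + 18)/6 = 48/6 = 8; σ²_A = ((18−2)/6)² = 7.111
te_B = (3 + 4·7 + 17)/6 = 48/6 = 8; σ²_B = ((17−3)/6)² = 5.444
te_C = (1 + 4·4 + 13)/6 = 30/6 = 5; σ²_C = ((13−1)/6)² = 4.000
te_D = (9 + 4·11 + 13)/6 = 66/6 = 11; σ²_D = ((13−9)/6)² = 0.444
te_E = (1 + 4·5 + 9)/6 = 30/6 = 5; σ²_E = ((9−1)/6)² = 1.778
te_F = (2 + 4·3 + 4)/6 = 18/6 = 3; σ²_F = ((4−2)/6)² = 0.111

Forward pass:
ES_A = 0; EF_A = 8
ES_B = 8; EF_B = 8+8 = 16
ES_C = 8; EF_C = 8+5 = 13
ES_D = 13; EF_D = 13+11 = 24
ES_E = 13; EF_E = 13+5 = 18
ES_F = max(EF_B=16, EF_D=24, EF_E=18) = 24; EF_F = 24+3 = 27
Expected project duration μ = 27 days. Critical path: A → C → D → F.

Variance along critical path = 7.111 + 4.000 + 0.444 + 0.111 = 11.667; σ = √11.667 = 3.416 days.
Z = (32 − 27) / 3.416 = 1.464
P(T ≤ 32) = Φ(1.464) ≈ 0.928

0.928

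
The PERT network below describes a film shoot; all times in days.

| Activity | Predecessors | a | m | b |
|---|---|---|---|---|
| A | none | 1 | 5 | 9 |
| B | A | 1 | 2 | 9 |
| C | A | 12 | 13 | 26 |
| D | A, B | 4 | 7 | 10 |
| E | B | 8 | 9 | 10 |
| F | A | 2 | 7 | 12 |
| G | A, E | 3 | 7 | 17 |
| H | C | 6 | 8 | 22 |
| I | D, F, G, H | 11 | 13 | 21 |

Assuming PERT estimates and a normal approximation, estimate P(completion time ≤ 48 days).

te_A = (1 + 4·5 + 9)/6 = 30/6 = 5; σ²_A = ((9−1)/6)² = 1.778
te_B = (1 + 4·2 + 9)/6 = 18/6 = 3; σ²_B = ((9−1)/6)² = 1.778
te_C = (12 + 4·13 + 26)/6 = 90/6 = 15; σ²_C = ((26−12)/6)² = 5.444
te_D = (4 + 4·7 + 10)/6 = 42/6 = 7; σ²_D = ((10−4)/6)² = 1.000
te_E = (8 + 4·9 + 10)/6 = 54/6 = 9; σ²_E = ((10−8)/6)² = 0.111
te_F = (2 + 4·7 + 12)/6 = 42/6 = 7; σ²_F = ((12−2)/6)² = 2.778
te_G = (3 + 4·7 + 17)/6 = 48/6 = 8; σ²_G = ((17−3)/6)² = 5.444
te_H = (6 + 4·8 + 22)/6 = 60/6 = 10; σ²_H = ((22−6)/6)² = 7.111
te_I = (11 + 4·13 + 21)/6 = 84/6 = 14; σ²_I = ((21−11)/6)² = 2.778

Forward pass:
ES_A = 0; EF_A = 5
ES_B = 5; EF_B = 5+3 = 8
ES_C = 5; EF_C = 5+15 = 20
ES_D = max(EF_A=5, EF_B=8) = 8; EF_D = 8+7 = 15
ES_E = 8; EF_E = 8+9 = 17
ES_F = 5; EF_F = 5+7 = 12
ES_G = max(EF_A=5, EF_E=17) = 17; EF_G = 17+8 = 25
ES_H = 20; EF_H = 20+10 = 30
ES_I = max(EF_D=15, EF_F=12, EF_G=25, EF_H=30) = 30; EF_I = 30+14 = 44
Expected project duration μ = 44 days. Critical path: A → C → H → I.

Variance along critical path = 1.778 + 5.444 + 7.111 + 2.778 = 17.111; σ = √17.111 = 4.137 days.
Z = (48 − 44) / 4.137 = 0.967
P(T ≤ 48) = Φ(0.967) ≈ 0.833

0.833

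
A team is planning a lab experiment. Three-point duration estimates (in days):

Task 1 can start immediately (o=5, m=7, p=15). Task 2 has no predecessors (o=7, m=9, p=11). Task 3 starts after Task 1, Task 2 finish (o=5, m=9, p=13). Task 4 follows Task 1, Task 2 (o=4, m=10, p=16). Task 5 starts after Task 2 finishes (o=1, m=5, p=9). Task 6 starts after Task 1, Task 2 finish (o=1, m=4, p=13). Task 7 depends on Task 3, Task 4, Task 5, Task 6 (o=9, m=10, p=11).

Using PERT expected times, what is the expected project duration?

29 days

te_Task 1 = (5 + 4·7 + 15)/6 = 48/6 = 8
te_Task 2 = (7 + 4·9 + 11)/6 = 54/6 = 9
te_Task 3 = (5 + 4·9 + 13)/6 = 54/6 = 9
te_Task 4 = (4 + 4·10 + 16)/6 = 60/6 = 10
te_Task 5 = (1 + 4·5 + 9)/6 = 30/6 = 5
te_Task 6 = (1 + 4·4 + 13)/6 = 30/6 = 5
te_Task 7 = (9 + 4·10 + 11)/6 = 60/6 = 10

Forward pass:
ES_Task 1 = 0; EF_Task 1 = 8
ES_Task 2 = 0; EF_Task 2 = 9
ES_Task 3 = max(EF_Task 1=8, EF_Task 2=9) = 9; EF_Task 3 = 9+9 = 18
ES_Task 4 = max(EF_Task 1=8, EF_Task 2=9) = 9; EF_Task 4 = 9+10 = 19
ES_Task 5 = 9; EF_Task 5 = 9+5 = 14
ES_Task 6 = max(EF_Task 1=8, EF_Task 2=9) = 9; EF_Task 6 = 9+5 = 14
ES_Task 7 = max(EF_Task 3=18, EF_Task 4=19, EF_Task 5=14, EF_Task 6=14) = 19; EF_Task 7 = 19+10 = 29
Expected project duration μ = 29 days. Critical path: Task 2 → Task 4 → Task 7.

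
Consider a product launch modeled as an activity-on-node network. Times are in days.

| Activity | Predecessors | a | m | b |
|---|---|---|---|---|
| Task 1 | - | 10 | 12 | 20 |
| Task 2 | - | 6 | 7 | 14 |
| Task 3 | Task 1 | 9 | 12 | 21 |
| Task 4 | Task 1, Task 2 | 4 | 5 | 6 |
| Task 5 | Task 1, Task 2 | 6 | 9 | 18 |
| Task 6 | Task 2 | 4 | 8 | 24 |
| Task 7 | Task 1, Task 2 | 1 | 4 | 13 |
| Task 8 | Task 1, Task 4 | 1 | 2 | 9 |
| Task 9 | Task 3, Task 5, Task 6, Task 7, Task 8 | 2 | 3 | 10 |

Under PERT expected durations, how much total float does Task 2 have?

te_Task 1 = (10 + 4·12 + 20)/6 = 78/6 = 13
te_Task 2 = (6 + 4·7 + 14)/6 = 48/6 = 8
te_Task 3 = (9 + 4·12 + 21)/6 = 78/6 = 13
te_Task 4 = (4 + 4·5 + 6)/6 = 30/6 = 5
te_Task 5 = (6 + 4·9 + 18)/6 = 60/6 = 10
te_Task 6 = (4 + 4·8 + 24)/6 = 60/6 = 10
te_Task 7 = (1 + 4·4 + 13)/6 = 30/6 = 5
te_Task 8 = (1 + 4·2 + 9)/6 = 18/6 = 3
te_Task 9 = (2 + 4·3 + 10)/6 = 24/6 = 4

Forward pass:
ES_Task 1 = 0; EF_Task 1 = 13
ES_Task 2 = 0; EF_Task 2 = 8
ES_Task 3 = 13; EF_Task 3 = 13+13 = 26
ES_Task 4 = max(EF_Task 1=13, EF_Task 2=8) = 13; EF_Task 4 = 13+5 = 18
ES_Task 5 = max(EF_Task 1=13, EF_Task 2=8) = 13; EF_Task 5 = 13+10 = 23
ES_Task 6 = 8; EF_Task 6 = 8+10 = 18
ES_Task 7 = max(EF_Task 1=13, EF_Task 2=8) = 13; EF_Task 7 = 13+5 = 18
ES_Task 8 = max(EF_Task 1=13, EF_Task 4=18) = 18; EF_Task 8 = 18+3 = 21
ES_Task 9 = max(EF_Task 3=26, EF_Task 5=23, EF_Task 6=18, EF_Task 7=18, EF_Task 8=21) = 26; EF_Task 9 = 26+4 = 30
Expected project duration μ = 30 days. Critical path: Task 1 → Task 3 → Task 9.

Backward pass:
LF_Task 9 = 30; LS_Task 9 = 30−4 = 26
LF_Task 8 = LS_Task 9 = 26; LS_Task 8 = 26−3 = 23
LF_Task 7 = LS_Task 9 = 26; LS_Task 7 = 26−5 = 21
LF_Task 6 = LS_Task 9 = 26; LS_Task 6 = 26−10 = 16
LF_Task 5 = LS_Task 9 = 26; LS_Task 5 = 26−10 = 16
LF_Task 4 = LS_Task 8 = 23; LS_Task 4 = 23−5 = 18
LF_Task 3 = LS_Task 9 = 26; LS_Task 3 = 26−13 = 13
LF_Task 2 = min(LS_Task 4=18, LS_Task 5=16, LS_Task 6=16, LS_Task 7=21) = 16; LS_Task 2 = 16−8 = 8
LF_Task 1 = min(LS_Task 3=13, LS_Task 4=18, LS_Task 5=16, LS_Task 7=21, LS_Task 8=23) = 13; LS_Task 1 = 13−13 = 0
Slack_Task 2 = LS_Task 2 − ES_Task 2 = 8 − 0 = 8

8 days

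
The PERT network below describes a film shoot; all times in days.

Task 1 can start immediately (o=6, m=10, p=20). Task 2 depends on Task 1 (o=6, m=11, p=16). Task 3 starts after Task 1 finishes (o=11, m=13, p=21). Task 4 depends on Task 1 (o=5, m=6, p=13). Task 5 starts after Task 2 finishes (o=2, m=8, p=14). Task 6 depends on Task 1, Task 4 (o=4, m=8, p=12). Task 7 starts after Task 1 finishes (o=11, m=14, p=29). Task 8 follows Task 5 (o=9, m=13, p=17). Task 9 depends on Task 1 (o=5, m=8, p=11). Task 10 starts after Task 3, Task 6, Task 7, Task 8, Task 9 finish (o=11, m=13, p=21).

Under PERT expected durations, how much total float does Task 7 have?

te_Task 1 = (6 + 4·10 + 20)/6 = 66/6 = 11
te_Task 2 = (6 + 4·11 + 16)/6 = 66/6 = 11
te_Task 3 = (11 + 4·13 + 21)/6 = 84/6 = 14
te_Task 4 = (5 + 4·6 + 13)/6 = 42/6 = 7
te_Task 5 = (2 + 4·8 + 14)/6 = 48/6 = 8
te_Task 6 = (4 + 4·8 + 12)/6 = 48/6 = 8
te_Task 7 = (11 + 4·14 + 29)/6 = 96/6 = 16
te_Task 8 = (9 + 4·13 + 17)/6 = 78/6 = 13
te_Task 9 = (5 + 4·8 + 11)/6 = 48/6 = 8
te_Task 10 = (11 + 4·13 + 21)/6 = 84/6 = 14

Forward pass:
ES_Task 1 = 0; EF_Task 1 = 11
ES_Task 2 = 11; EF_Task 2 = 11+11 = 22
ES_Task 3 = 11; EF_Task 3 = 11+14 = 25
ES_Task 4 = 11; EF_Task 4 = 11+7 = 18
ES_Task 5 = 22; EF_Task 5 = 22+8 = 30
ES_Task 6 = max(EF_Task 1=11, EF_Task 4=18) = 18; EF_Task 6 = 18+8 = 26
ES_Task 7 = 11; EF_Task 7 = 11+16 = 27
ES_Task 8 = 30; EF_Task 8 = 30+13 = 43
ES_Task 9 = 11; EF_Task 9 = 11+8 = 19
ES_Task 10 = max(EF_Task 3=25, EF_Task 6=26, EF_Task 7=27, EF_Task 8=43, EF_Task 9=19) = 43; EF_Task 10 = 43+14 = 57
Expected project duration μ = 57 days. Critical path: Task 1 → Task 2 → Task 5 → Task 8 → Task 10.

Backward pass:
LF_Task 10 = 57; LS_Task 10 = 57−14 = 43
LF_Task 9 = LS_Task 10 = 43; LS_Task 9 = 43−8 = 35
LF_Task 8 = LS_Task 10 = 43; LS_Task 8 = 43−13 = 30
LF_Task 7 = LS_Task 10 = 43; LS_Task 7 = 43−16 = 27
LF_Task 6 = LS_Task 10 = 43; LS_Task 6 = 43−8 = 35
LF_Task 5 = LS_Task 8 = 30; LS_Task 5 = 30−8 = 22
LF_Task 4 = LS_Task 6 = 35; LS_Task 4 = 35−7 = 28
LF_Task 3 = LS_Task 10 = 43; LS_Task 3 = 43−14 = 29
LF_Task 2 = LS_Task 5 = 22; LS_Task 2 = 22−11 = 11
LF_Task 1 = min(LS_Task 2=11, LS_Task 3=29, LS_Task 4=28, LS_Task 6=35, LS_Task 7=27, LS_Task 9=35) = 11; LS_Task 1 = 11−11 = 0
Slack_Task 7 = LS_Task 7 − ES_Task 7 = 27 − 11 = 16

16 days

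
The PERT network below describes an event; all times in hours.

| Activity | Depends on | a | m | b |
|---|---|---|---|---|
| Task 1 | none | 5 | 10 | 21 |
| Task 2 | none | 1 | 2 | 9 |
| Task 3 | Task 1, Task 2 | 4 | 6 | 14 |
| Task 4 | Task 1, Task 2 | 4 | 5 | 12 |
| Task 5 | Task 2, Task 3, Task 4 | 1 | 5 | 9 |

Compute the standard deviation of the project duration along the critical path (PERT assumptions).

3.42 hours

te_Task 1 = (5 + 4·10 + 21)/6 = 66/6 = 11; σ²_Task 1 = ((21−5)/6)² = 7.111
te_Task 2 = (1 + 4·2 + 9)/6 = 18/6 = 3; σ²_Task 2 = ((9−1)/6)² = 1.778
te_Task 3 = (4 + 4·6 + 14)/6 = 42/6 = 7; σ²_Task 3 = ((14−4)/6)² = 2.778
te_Task 4 = (4 + 4·5 + 12)/6 = 36/6 = 6; σ²_Task 4 = ((12−4)/6)² = 1.778
te_Task 5 = (1 + 4·5 + 9)/6 = 30/6 = 5; σ²_Task 5 = ((9−1)/6)² = 1.778

Forward pass:
ES_Task 1 = 0; EF_Task 1 = 11
ES_Task 2 = 0; EF_Task 2 = 3
ES_Task 3 = max(EF_Task 1=11, EF_Task 2=3) = 11; EF_Task 3 = 11+7 = 18
ES_Task 4 = max(EF_Task 1=11, EF_Task 2=3) = 11; EF_Task 4 = 11+6 = 17
ES_Task 5 = max(EF_Task 2=3, EF_Task 3=18, EF_Task 4=17) = 18; EF_Task 5 = 18+5 = 23
Expected project duration μ = 23 hours. Critical path: Task 1 → Task 3 → Task 5.

Variance along critical path = 7.111 + 2.778 + 1.778 = 11.667
σ = √11.667 = 3.416 hours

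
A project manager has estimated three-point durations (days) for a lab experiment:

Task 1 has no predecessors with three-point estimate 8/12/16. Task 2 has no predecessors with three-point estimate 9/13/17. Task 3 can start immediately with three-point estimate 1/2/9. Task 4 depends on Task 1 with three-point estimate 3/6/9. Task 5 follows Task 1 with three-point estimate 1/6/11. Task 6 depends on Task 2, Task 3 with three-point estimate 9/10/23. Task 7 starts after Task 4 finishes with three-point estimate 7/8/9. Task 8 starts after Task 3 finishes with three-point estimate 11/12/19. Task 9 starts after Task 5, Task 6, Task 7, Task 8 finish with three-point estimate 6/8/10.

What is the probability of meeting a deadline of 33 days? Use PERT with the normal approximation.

0.292

te_Task 1 = (8 + 4·12 + 16)/6 = 72/6 = 12; σ²_Task 1 = ((16−8)/6)² = 1.778
te_Task 2 = (9 + 4·13 + 17)/6 = 78/6 = 13; σ²_Task 2 = ((17−9)/6)² = 1.778
te_Task 3 = (1 + 4·2 + 9)/6 = 18/6 = 3; σ²_Task 3 = ((9−1)/6)² = 1.778
te_Task 4 = (3 + 4·6 + 9)/6 = 36/6 = 6; σ²_Task 4 = ((9−3)/6)² = 1.000
te_Task 5 = (1 + 4·6 + 11)/6 = 36/6 = 6; σ²_Task 5 = ((11−1)/6)² = 2.778
te_Task 6 = (9 + 4·10 + 23)/6 = 72/6 = 12; σ²_Task 6 = ((23−9)/6)² = 5.444
te_Task 7 = (7 + 4·8 + 9)/6 = 48/6 = 8; σ²_Task 7 = ((9−7)/6)² = 0.111
te_Task 8 = (11 + 4·12 + 19)/6 = 78/6 = 13; σ²_Task 8 = ((19−11)/6)² = 1.778
te_Task 9 = (6 + 4·8 + 10)/6 = 48/6 = 8; σ²_Task 9 = ((10−6)/6)² = 0.444

Forward pass:
ES_Task 1 = 0; EF_Task 1 = 12
ES_Task 2 = 0; EF_Task 2 = 13
ES_Task 3 = 0; EF_Task 3 = 3
ES_Task 4 = 12; EF_Task 4 = 12+6 = 18
ES_Task 5 = 12; EF_Task 5 = 12+6 = 18
ES_Task 6 = max(EF_Task 2=13, EF_Task 3=3) = 13; EF_Task 6 = 13+12 = 25
ES_Task 7 = 18; EF_Task 7 = 18+8 = 26
ES_Task 8 = 3; EF_Task 8 = 3+13 = 16
ES_Task 9 = max(EF_Task 5=18, EF_Task 6=25, EF_Task 7=26, EF_Task 8=16) = 26; EF_Task 9 = 26+8 = 34
Expected project duration μ = 34 days. Critical path: Task 1 → Task 4 → Task 7 → Task 9.

Variance along critical path = 1.778 + 1.000 + 0.111 + 0.444 = 3.333; σ = √3.333 = 1.826 days.
Z = (33 − 34) / 1.826 = -0.548
P(T ≤ 33) = Φ(-0.548) ≈ 0.292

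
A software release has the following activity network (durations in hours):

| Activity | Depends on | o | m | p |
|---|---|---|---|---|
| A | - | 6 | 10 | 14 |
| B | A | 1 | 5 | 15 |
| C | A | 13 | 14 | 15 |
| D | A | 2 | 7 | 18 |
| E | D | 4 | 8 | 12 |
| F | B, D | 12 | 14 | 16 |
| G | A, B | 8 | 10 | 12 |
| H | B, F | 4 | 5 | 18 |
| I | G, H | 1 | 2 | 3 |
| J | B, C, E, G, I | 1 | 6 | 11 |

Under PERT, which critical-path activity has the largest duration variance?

te_A = (6 + 4·10 + 14)/6 = 60/6 = 10; σ²_A = ((14−6)/6)² = 1.778
te_B = (1 + 4·5 + 15)/6 = 36/6 = 6; σ²_B = ((15−1)/6)² = 5.444
te_C = (13 + 4·14 + 15)/6 = 84/6 = 14; σ²_C = ((15−13)/6)² = 0.111
te_D = (2 + 4·7 + 18)/6 = 48/6 = 8; σ²_D = ((18−2)/6)² = 7.111
te_E = (4 + 4·8 + 12)/6 = 48/6 = 8; σ²_E = ((12−4)/6)² = 1.778
te_F = (12 + 4·14 + 16)/6 = 84/6 = 14; σ²_F = ((16−12)/6)² = 0.444
te_G = (8 + 4·10 + 12)/6 = 60/6 = 10; σ²_G = ((12−8)/6)² = 0.444
te_H = (4 + 4·5 + 18)/6 = 42/6 = 7; σ²_H = ((18−4)/6)² = 5.444
te_I = (1 + 4·2 + 3)/6 = 12/6 = 2; σ²_I = ((3−1)/6)² = 0.111
te_J = (1 + 4·6 + 11)/6 = 36/6 = 6; σ²_J = ((11−1)/6)² = 2.778

Forward pass:
ES_A = 0; EF_A = 10
ES_B = 10; EF_B = 10+6 = 16
ES_C = 10; EF_C = 10+14 = 24
ES_D = 10; EF_D = 10+8 = 18
ES_E = 18; EF_E = 18+8 = 26
ES_F = max(EF_B=16, EF_D=18) = 18; EF_F = 18+14 = 32
ES_G = max(EF_A=10, EF_B=16) = 16; EF_G = 16+10 = 26
ES_H = max(EF_B=16, EF_F=32) = 32; EF_H = 32+7 = 39
ES_I = max(EF_G=26, EF_H=39) = 39; EF_I = 39+2 = 41
ES_J = max(EF_B=16, EF_C=24, EF_E=26, EF_G=26, EF_I=41) = 41; EF_J = 41+6 = 47
Expected project duration μ = 47 hours. Critical path: A → D → F → H → I → J.

Variances on critical path: σ²_A=1.778, σ²_D=7.111, σ²_F=0.444, σ²_H=5.444, σ²_I=0.111, σ²_J=2.778.
Largest is σ²_D = 7.111.

D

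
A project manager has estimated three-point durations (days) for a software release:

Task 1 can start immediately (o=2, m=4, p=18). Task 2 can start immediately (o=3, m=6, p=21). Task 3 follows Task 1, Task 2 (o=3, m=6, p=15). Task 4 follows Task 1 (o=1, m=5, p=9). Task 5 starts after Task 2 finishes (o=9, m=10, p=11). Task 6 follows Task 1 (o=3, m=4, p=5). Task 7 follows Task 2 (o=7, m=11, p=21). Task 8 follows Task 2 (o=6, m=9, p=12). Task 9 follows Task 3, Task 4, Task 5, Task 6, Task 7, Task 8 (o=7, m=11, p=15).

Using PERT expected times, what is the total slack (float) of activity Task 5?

te_Task 1 = (2 + 4·4 + 18)/6 = 36/6 = 6
te_Task 2 = (3 + 4·6 + 21)/6 = 48/6 = 8
te_Task 3 = (3 + 4·6 + 15)/6 = 42/6 = 7
te_Task 4 = (1 + 4·5 + 9)/6 = 30/6 = 5
te_Task 5 = (9 + 4·10 + 11)/6 = 60/6 = 10
te_Task 6 = (3 + 4·4 + 5)/6 = 24/6 = 4
te_Task 7 = (7 + 4·11 + 21)/6 = 72/6 = 12
te_Task 8 = (6 + 4·9 + 12)/6 = 54/6 = 9
te_Task 9 = (7 + 4·11 + 15)/6 = 66/6 = 11

Forward pass:
ES_Task 1 = 0; EF_Task 1 = 6
ES_Task 2 = 0; EF_Task 2 = 8
ES_Task 3 = max(EF_Task 1=6, EF_Task 2=8) = 8; EF_Task 3 = 8+7 = 15
ES_Task 4 = 6; EF_Task 4 = 6+5 = 11
ES_Task 5 = 8; EF_Task 5 = 8+10 = 18
ES_Task 6 = 6; EF_Task 6 = 6+4 = 10
ES_Task 7 = 8; EF_Task 7 = 8+12 = 20
ES_Task 8 = 8; EF_Task 8 = 8+9 = 17
ES_Task 9 = max(EF_Task 3=15, EF_Task 4=11, EF_Task 5=18, EF_Task 6=10, EF_Task 7=20, EF_Task 8=17) = 20; EF_Task 9 = 20+11 = 31
Expected project duration μ = 31 days. Critical path: Task 2 → Task 7 → Task 9.

Backward pass:
LF_Task 9 = 31; LS_Task 9 = 31−11 = 20
LF_Task 8 = LS_Task 9 = 20; LS_Task 8 = 20−9 = 11
LF_Task 7 = LS_Task 9 = 20; LS_Task 7 = 20−12 = 8
LF_Task 6 = LS_Task 9 = 20; LS_Task 6 = 20−4 = 16
LF_Task 5 = LS_Task 9 = 20; LS_Task 5 = 20−10 = 10
LF_Task 4 = LS_Task 9 = 20; LS_Task 4 = 20−5 = 15
LF_Task 3 = LS_Task 9 = 20; LS_Task 3 = 20−7 = 13
LF_Task 2 = min(LS_Task 3=13, LS_Task 5=10, LS_Task 7=8, LS_Task 8=11) = 8; LS_Task 2 = 8−8 = 0
LF_Task 1 = min(LS_Task 3=13, LS_Task 4=15, LS_Task 6=16) = 13; LS_Task 1 = 13−6 = 7
Slack_Task 5 = LS_Task 5 − ES_Task 5 = 10 − 8 = 2

2 days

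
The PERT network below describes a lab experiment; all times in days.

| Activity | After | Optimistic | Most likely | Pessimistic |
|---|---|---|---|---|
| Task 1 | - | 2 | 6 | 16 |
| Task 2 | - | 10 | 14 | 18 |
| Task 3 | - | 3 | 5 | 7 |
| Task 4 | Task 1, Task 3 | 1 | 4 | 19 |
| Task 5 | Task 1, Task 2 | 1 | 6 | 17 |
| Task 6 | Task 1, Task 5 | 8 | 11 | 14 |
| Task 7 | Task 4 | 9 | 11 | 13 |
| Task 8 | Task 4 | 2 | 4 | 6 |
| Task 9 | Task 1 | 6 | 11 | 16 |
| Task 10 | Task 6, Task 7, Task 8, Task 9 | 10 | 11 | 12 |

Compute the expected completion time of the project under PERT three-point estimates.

43 days

te_Task 1 = (2 + 4·6 + 16)/6 = 42/6 = 7
te_Task 2 = (10 + 4·14 + 18)/6 = 84/6 = 14
te_Task 3 = (3 + 4·5 + 7)/6 = 30/6 = 5
te_Task 4 = (1 + 4·4 + 19)/6 = 36/6 = 6
te_Task 5 = (1 + 4·6 + 17)/6 = 42/6 = 7
te_Task 6 = (8 + 4·11 + 14)/6 = 66/6 = 11
te_Task 7 = (9 + 4·11 + 13)/6 = 66/6 = 11
te_Task 8 = (2 + 4·4 + 6)/6 = 24/6 = 4
te_Task 9 = (6 + 4·11 + 16)/6 = 66/6 = 11
te_Task 10 = (10 + 4·11 + 12)/6 = 66/6 = 11

Forward pass:
ES_Task 1 = 0; EF_Task 1 = 7
ES_Task 2 = 0; EF_Task 2 = 14
ES_Task 3 = 0; EF_Task 3 = 5
ES_Task 4 = max(EF_Task 1=7, EF_Task 3=5) = 7; EF_Task 4 = 7+6 = 13
ES_Task 5 = max(EF_Task 1=7, EF_Task 2=14) = 14; EF_Task 5 = 14+7 = 21
ES_Task 6 = max(EF_Task 1=7, EF_Task 5=21) = 21; EF_Task 6 = 21+11 = 32
ES_Task 7 = 13; EF_Task 7 = 13+11 = 24
ES_Task 8 = 13; EF_Task 8 = 13+4 = 17
ES_Task 9 = 7; EF_Task 9 = 7+11 = 18
ES_Task 10 = max(EF_Task 6=32, EF_Task 7=24, EF_Task 8=17, EF_Task 9=18) = 32; EF_Task 10 = 32+11 = 43
Expected project duration μ = 43 days. Critical path: Task 2 → Task 5 → Task 6 → Task 10.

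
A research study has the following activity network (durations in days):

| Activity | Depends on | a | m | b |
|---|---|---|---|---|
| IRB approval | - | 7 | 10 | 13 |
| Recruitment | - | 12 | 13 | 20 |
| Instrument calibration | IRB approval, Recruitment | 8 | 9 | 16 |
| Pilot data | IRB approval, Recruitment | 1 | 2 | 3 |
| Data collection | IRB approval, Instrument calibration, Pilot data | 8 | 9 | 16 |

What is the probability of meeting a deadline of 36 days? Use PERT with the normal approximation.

0.807

te_IRB approval = (7 + 4·10 + 13)/6 = 60/6 = 10; σ²_IRB approval = ((13−7)/6)² = 1.000
te_Recruitment = (12 + 4·13 + 20)/6 = 84/6 = 14; σ²_Recruitment = ((20−12)/6)² = 1.778
te_Instrument calibration = (8 + 4·9 + 16)/6 = 60/6 = 10; σ²_Instrument calibration = ((16−8)/6)² = 1.778
te_Pilot data = (1 + 4·2 + 3)/6 = 12/6 = 2; σ²_Pilot data = ((3−1)/6)² = 0.111
te_Data collection = (8 + 4·9 + 16)/6 = 60/6 = 10; σ²_Data collection = ((16−8)/6)² = 1.778

Forward pass:
ES_IRB approval = 0; EF_IRB approval = 10
ES_Recruitment = 0; EF_Recruitment = 14
ES_Instrument calibration = max(EF_IRB approval=10, EF_Recruitment=14) = 14; EF_Instrument calibration = 14+10 = 24
ES_Pilot data = max(EF_IRB approval=10, EF_Recruitment=14) = 14; EF_Pilot data = 14+2 = 16
ES_Data collection = max(EF_IRB approval=10, EF_Instrument calibration=24, EF_Pilot data=16) = 24; EF_Data collection = 24+10 = 34
Expected project duration μ = 34 days. Critical path: Recruitment → Instrument calibration → Data collection.

Variance along critical path = 1.778 + 1.778 + 1.778 = 5.333; σ = √5.333 = 2.309 days.
Z = (36 − 34) / 2.309 = 0.866
P(T ≤ 36) = Φ(0.866) ≈ 0.807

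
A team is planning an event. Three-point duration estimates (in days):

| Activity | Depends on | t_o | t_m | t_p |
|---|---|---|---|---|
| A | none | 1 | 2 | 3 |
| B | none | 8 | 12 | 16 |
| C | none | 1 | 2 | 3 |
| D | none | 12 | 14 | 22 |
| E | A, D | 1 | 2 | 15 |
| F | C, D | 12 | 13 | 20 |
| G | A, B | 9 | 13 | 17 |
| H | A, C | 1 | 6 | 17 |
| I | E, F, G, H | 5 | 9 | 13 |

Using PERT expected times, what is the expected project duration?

38 days

te_A = (1 + 4·2 + 3)/6 = 12/6 = 2
te_B = (8 + 4·12 + 16)/6 = 72/6 = 12
te_C = (1 + 4·2 + 3)/6 = 12/6 = 2
te_D = (12 + 4·14 + 22)/6 = 90/6 = 15
te_E = (1 + 4·2 + 15)/6 = 24/6 = 4
te_F = (12 + 4·13 + 20)/6 = 84/6 = 14
te_G = (9 + 4·13 + 17)/6 = 78/6 = 13
te_H = (1 + 4·6 + 17)/6 = 42/6 = 7
te_I = (5 + 4·9 + 13)/6 = 54/6 = 9

Forward pass:
ES_A = 0; EF_A = 2
ES_B = 0; EF_B = 12
ES_C = 0; EF_C = 2
ES_D = 0; EF_D = 15
ES_E = max(EF_A=2, EF_D=15) = 15; EF_E = 15+4 = 19
ES_F = max(EF_C=2, EF_D=15) = 15; EF_F = 15+14 = 29
ES_G = max(EF_A=2, EF_B=12) = 12; EF_G = 12+13 = 25
ES_H = max(EF_A=2, EF_C=2) = 2; EF_H = 2+7 = 9
ES_I = max(EF_E=19, EF_F=29, EF_G=25, EF_H=9) = 29; EF_I = 29+9 = 38
Expected project duration μ = 38 days. Critical path: D → F → I.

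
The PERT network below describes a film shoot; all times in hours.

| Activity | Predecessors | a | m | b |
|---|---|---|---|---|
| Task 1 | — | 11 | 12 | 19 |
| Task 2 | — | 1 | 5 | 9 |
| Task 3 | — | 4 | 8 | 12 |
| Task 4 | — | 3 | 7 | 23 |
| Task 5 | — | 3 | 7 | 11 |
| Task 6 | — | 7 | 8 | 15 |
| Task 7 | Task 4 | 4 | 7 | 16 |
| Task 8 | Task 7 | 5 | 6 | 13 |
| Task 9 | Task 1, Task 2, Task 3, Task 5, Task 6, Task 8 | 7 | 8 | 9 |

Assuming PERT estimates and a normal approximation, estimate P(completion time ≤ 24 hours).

te_Task 1 = (11 + 4·12 + 19)/6 = 78/6 = 13; σ²_Task 1 = ((19−11)/6)² = 1.778
te_Task 2 = (1 + 4·5 + 9)/6 = 30/6 = 5; σ²_Task 2 = ((9−1)/6)² = 1.778
te_Task 3 = (4 + 4·8 + 12)/6 = 48/6 = 8; σ²_Task 3 = ((12−4)/6)² = 1.778
te_Task 4 = (3 + 4·7 + 23)/6 = 54/6 = 9; σ²_Task 4 = ((23−3)/6)² = 11.111
te_Task 5 = (3 + 4·7 + 11)/6 = 42/6 = 7; σ²_Task 5 = ((11−3)/6)² = 1.778
te_Task 6 = (7 + 4·8 + 15)/6 = 54/6 = 9; σ²_Task 6 = ((15−7)/6)² = 1.778
te_Task 7 = (4 + 4·7 + 16)/6 = 48/6 = 8; σ²_Task 7 = ((16−4)/6)² = 4.000
te_Task 8 = (5 + 4·6 + 13)/6 = 42/6 = 7; σ²_Task 8 = ((13−5)/6)² = 1.778
te_Task 9 = (7 + 4·8 + 9)/6 = 48/6 = 8; σ²_Task 9 = ((9−7)/6)² = 0.111

Forward pass:
ES_Task 1 = 0; EF_Task 1 = 13
ES_Task 2 = 0; EF_Task 2 = 5
ES_Task 3 = 0; EF_Task 3 = 8
ES_Task 4 = 0; EF_Task 4 = 9
ES_Task 5 = 0; EF_Task 5 = 7
ES_Task 6 = 0; EF_Task 6 = 9
ES_Task 7 = 9; EF_Task 7 = 9+8 = 17
ES_Task 8 = 17; EF_Task 8 = 17+7 = 24
ES_Task 9 = max(EF_Task 1=13, EF_Task 2=5, EF_Task 3=8, EF_Task 5=7, EF_Task 6=9, EF_Task 8=24) = 24; EF_Task 9 = 24+8 = 32
Expected project duration μ = 32 hours. Critical path: Task 4 → Task 7 → Task 8 → Task 9.

Variance along critical path = 11.111 + 4.000 + 1.778 + 0.111 = 17.000; σ = √17.000 = 4.123 hours.
Z = (24 − 32) / 4.123 = -1.940
P(T ≤ 24) = Φ(-1.940) ≈ 0.026

0.026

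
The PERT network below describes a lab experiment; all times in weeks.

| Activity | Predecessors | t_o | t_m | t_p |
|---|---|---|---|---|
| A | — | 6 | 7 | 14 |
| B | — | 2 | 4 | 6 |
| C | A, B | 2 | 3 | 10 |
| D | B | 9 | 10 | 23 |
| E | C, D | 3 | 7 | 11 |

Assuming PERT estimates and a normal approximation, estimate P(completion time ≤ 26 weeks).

0.861

te_A = (6 + 4·7 + 14)/6 = 48/6 = 8; σ²_A = ((14−6)/6)² = 1.778
te_B = (2 + 4·4 + 6)/6 = 24/6 = 4; σ²_B = ((6−2)/6)² = 0.444
te_C = (2 + 4·3 + 10)/6 = 24/6 = 4; σ²_C = ((10−2)/6)² = 1.778
te_D = (9 + 4·10 + 23)/6 = 72/6 = 12; σ²_D = ((23−9)/6)² = 5.444
te_E = (3 + 4·7 + 11)/6 = 42/6 = 7; σ²_E = ((11−3)/6)² = 1.778

Forward pass:
ES_A = 0; EF_A = 8
ES_B = 0; EF_B = 4
ES_C = max(EF_A=8, EF_B=4) = 8; EF_C = 8+4 = 12
ES_D = 4; EF_D = 4+12 = 16
ES_E = max(EF_C=12, EF_D=16) = 16; EF_E = 16+7 = 23
Expected project duration μ = 23 weeks. Critical path: B → D → E.

Variance along critical path = 0.444 + 5.444 + 1.778 = 7.667; σ = √7.667 = 2.769 weeks.
Z = (26 − 23) / 2.769 = 1.083
P(T ≤ 26) = Φ(1.083) ≈ 0.861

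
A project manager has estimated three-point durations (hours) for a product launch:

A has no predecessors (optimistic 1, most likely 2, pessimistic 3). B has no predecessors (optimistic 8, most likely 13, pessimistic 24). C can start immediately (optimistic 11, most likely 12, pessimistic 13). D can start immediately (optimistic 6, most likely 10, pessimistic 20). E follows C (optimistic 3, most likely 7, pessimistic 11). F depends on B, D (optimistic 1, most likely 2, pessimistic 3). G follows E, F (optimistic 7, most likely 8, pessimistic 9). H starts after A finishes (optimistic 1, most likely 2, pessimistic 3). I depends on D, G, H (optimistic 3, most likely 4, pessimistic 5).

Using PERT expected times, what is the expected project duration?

te_A = (1 + 4·2 + 3)/6 = 12/6 = 2
te_B = (8 + 4·13 + 24)/6 = 84/6 = 14
te_C = (11 + 4·12 + 13)/6 = 72/6 = 12
te_D = (6 + 4·10 + 20)/6 = 66/6 = 11
te_E = (3 + 4·7 + 11)/6 = 42/6 = 7
te_F = (1 + 4·2 + 3)/6 = 12/6 = 2
te_G = (7 + 4·8 + 9)/6 = 48/6 = 8
te_H = (1 + 4·2 + 3)/6 = 12/6 = 2
te_I = (3 + 4·4 + 5)/6 = 24/6 = 4

Forward pass:
ES_A = 0; EF_A = 2
ES_B = 0; EF_B = 14
ES_C = 0; EF_C = 12
ES_D = 0; EF_D = 11
ES_E = 12; EF_E = 12+7 = 19
ES_F = max(EF_B=14, EF_D=11) = 14; EF_F = 14+2 = 16
ES_G = max(EF_E=19, EF_F=16) = 19; EF_G = 19+8 = 27
ES_H = 2; EF_H = 2+2 = 4
ES_I = max(EF_D=11, EF_G=27, EF_H=4) = 27; EF_I = 27+4 = 31
Expected project duration μ = 31 hours. Critical path: C → E → G → I.

31 hours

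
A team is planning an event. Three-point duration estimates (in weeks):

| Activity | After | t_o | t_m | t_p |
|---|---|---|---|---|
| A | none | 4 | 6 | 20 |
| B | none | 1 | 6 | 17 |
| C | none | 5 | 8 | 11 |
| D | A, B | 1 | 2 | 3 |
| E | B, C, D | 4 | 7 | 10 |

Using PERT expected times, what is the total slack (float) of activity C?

2 weeks

te_A = (4 + 4·6 + 20)/6 = 48/6 = 8
te_B = (1 + 4·6 + 17)/6 = 42/6 = 7
te_C = (5 + 4·8 + 11)/6 = 48/6 = 8
te_D = (1 + 4·2 + 3)/6 = 12/6 = 2
te_E = (4 + 4·7 + 10)/6 = 42/6 = 7

Forward pass:
ES_A = 0; EF_A = 8
ES_B = 0; EF_B = 7
ES_C = 0; EF_C = 8
ES_D = max(EF_A=8, EF_B=7) = 8; EF_D = 8+2 = 10
ES_E = max(EF_B=7, EF_C=8, EF_D=10) = 10; EF_E = 10+7 = 17
Expected project duration μ = 17 weeks. Critical path: A → D → E.

Backward pass:
LF_E = 17; LS_E = 17−7 = 10
LF_D = LS_E = 10; LS_D = 10−2 = 8
LF_C = LS_E = 10; LS_C = 10−8 = 2
LF_B = min(LS_D=8, LS_E=10) = 8; LS_B = 8−7 = 1
LF_A = LS_D = 8; LS_A = 8−8 = 0
Slack_C = LS_C − ES_C = 2 − 0 = 2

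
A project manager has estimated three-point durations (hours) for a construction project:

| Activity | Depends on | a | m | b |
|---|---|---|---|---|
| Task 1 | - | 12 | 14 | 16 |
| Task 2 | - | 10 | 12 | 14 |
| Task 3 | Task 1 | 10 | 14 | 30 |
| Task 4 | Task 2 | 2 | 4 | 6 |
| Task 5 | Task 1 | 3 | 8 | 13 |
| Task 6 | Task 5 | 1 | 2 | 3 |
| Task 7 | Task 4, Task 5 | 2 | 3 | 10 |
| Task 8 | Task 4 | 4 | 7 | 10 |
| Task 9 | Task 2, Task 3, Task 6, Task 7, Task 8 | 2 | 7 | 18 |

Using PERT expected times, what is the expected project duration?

38 hours

te_Task 1 = (12 + 4·14 + 16)/6 = 84/6 = 14
te_Task 2 = (10 + 4·12 + 14)/6 = 72/6 = 12
te_Task 3 = (10 + 4·14 + 30)/6 = 96/6 = 16
te_Task 4 = (2 + 4·4 + 6)/6 = 24/6 = 4
te_Task 5 = (3 + 4·8 + 13)/6 = 48/6 = 8
te_Task 6 = (1 + 4·2 + 3)/6 = 12/6 = 2
te_Task 7 = (2 + 4·3 + 10)/6 = 24/6 = 4
te_Task 8 = (4 + 4·7 + 10)/6 = 42/6 = 7
te_Task 9 = (2 + 4·7 + 18)/6 = 48/6 = 8

Forward pass:
ES_Task 1 = 0; EF_Task 1 = 14
ES_Task 2 = 0; EF_Task 2 = 12
ES_Task 3 = 14; EF_Task 3 = 14+16 = 30
ES_Task 4 = 12; EF_Task 4 = 12+4 = 16
ES_Task 5 = 14; EF_Task 5 = 14+8 = 22
ES_Task 6 = 22; EF_Task 6 = 22+2 = 24
ES_Task 7 = max(EF_Task 4=16, EF_Task 5=22) = 22; EF_Task 7 = 22+4 = 26
ES_Task 8 = 16; EF_Task 8 = 16+7 = 23
ES_Task 9 = max(EF_Task 2=12, EF_Task 3=30, EF_Task 6=24, EF_Task 7=26, EF_Task 8=23) = 30; EF_Task 9 = 30+8 = 38
Expected project duration μ = 38 hours. Critical path: Task 1 → Task 3 → Task 9.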